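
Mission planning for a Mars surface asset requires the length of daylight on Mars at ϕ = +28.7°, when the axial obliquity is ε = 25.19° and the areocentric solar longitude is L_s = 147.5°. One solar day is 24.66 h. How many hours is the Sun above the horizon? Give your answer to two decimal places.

13.34 h

sin δ = sin 25.19° × sin 147.5° = 0.22869, so δ = +13.220°.
cos h₀ = −tan ϕ · tan δ = −tan(+28.7°) × tan(+13.220°) = -0.1286, so h₀ = 1.6998 rad = 97.39°.
Daylight = 2h₀/(2π) × 24.66 h = (1.6998/π) × 24.66 = 13.34 h.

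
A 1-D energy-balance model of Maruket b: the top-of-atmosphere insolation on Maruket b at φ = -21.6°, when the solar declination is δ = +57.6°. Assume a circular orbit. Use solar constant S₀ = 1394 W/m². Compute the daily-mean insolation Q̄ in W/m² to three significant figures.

Q̄ ≈ 49.0 W/m²

cos H₀ = −tan(-21.6°) tan(+57.600°) = 0.6239, H₀ = 0.8971 rad.
Bracket: H₀ sin φ sin δ + cos φ cos δ sin H₀ = 0.8971×-0.36812×0.84433 + 0.92978×0.53583×0.78152 = -0.278832 + 0.389356 = 0.110524.
Q̄ = (S₀/π) × [bracket] = (1394/π) × 0.110524 = 49.04 W/m².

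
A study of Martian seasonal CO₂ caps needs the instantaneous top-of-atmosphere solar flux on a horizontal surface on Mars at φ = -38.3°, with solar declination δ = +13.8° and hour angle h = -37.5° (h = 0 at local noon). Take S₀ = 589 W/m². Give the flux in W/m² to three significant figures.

cos θ_z = sin φ sin δ + cos φ cos δ cos h = -0.147838 + 0.604633 = 0.456795.
Flux = S₀ · cos θ_z = 589 × 0.456795 = 269.1 W/m².

269 W/m²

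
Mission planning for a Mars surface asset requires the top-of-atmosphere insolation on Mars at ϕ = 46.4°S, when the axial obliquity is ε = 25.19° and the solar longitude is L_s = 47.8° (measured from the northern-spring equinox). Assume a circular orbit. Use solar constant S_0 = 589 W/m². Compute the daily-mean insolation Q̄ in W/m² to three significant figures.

Solar declination: sin δ = sin ε · sin L_s = sin 25.19° × sin 47.8° = 0.31530, so δ = +18.379°.
cos h₀ = −tan(-46.4°) tan(+18.379°) = 0.3489, h₀ = 1.2144 rad.
Bracket: h₀ sin ϕ sin δ + cos ϕ cos δ sin h₀ = 1.2144×-0.72417×0.31530 + 0.68962×0.94899×0.93716 = -0.277285 + 0.613317 = 0.336032.
Q̄ = (S_0/π) × [bracket] = (589/π) × 0.336032 = 63.00 W/m².

Q̄ ≈ 63.0 W/m²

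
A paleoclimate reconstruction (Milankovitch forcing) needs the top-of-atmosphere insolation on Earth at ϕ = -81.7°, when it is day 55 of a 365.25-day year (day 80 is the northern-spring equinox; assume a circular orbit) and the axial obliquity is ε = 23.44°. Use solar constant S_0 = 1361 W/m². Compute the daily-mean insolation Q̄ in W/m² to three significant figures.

Q̄ ≈ 223 W/m²

Solar longitude: L_s = 360° × (55 − 80)/365.25 = -24.641°, i.e. -24.641° + 360° = 335.359°.
sin δ = sin 23.44° × sin 335.359° = -0.16585, so δ = -9.547°.
cos h₀ = −tan(-81.7°) tan(-9.547°) = -1.1528 ≤ −1 ⇒ polar day, h₀ = π.
Bracket: h₀ sin ϕ sin δ + cos ϕ cos δ sin h₀ = 3.1416×-0.98953×-0.16585 + 0.14436×0.98615×0.00000 = 0.515579 + 0.000000 = 0.515579.
Q̄ = (S_0/π) × [bracket] = (1361/π) × 0.515579 = 223.4 W/m².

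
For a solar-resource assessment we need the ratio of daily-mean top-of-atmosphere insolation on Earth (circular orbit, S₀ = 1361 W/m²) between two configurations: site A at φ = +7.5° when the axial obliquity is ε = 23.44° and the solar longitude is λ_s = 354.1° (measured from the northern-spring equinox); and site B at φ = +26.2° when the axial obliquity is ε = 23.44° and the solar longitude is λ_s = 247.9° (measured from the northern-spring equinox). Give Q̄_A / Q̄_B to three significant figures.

Q̄_A / Q̄_B ≈ 1.65

— Configuration A (φ=+7.5°):
Solar declination: sin δ = sin ε · sin λ_s = sin 23.44° × sin 354.1° = -0.04089, so δ = -2.343°.
cos H₀ = −tan(+7.5°) tan(-2.343°) = 0.0054, H₀ = 1.5654 rad.
Bracket: H₀ sin φ sin δ + cos φ cos δ sin H₀ = 1.5654×0.13053×-0.04089 + 0.99144×0.99916×0.99999 = -0.008355 + 0.990597 = 0.982242.
Q̄ = (S₀/π) × [bracket] = (1361/π) × 0.982242 = 425.53 W/m².
— Configuration B (φ=+26.2°):
Solar declination: sin δ = sin ε · sin λ_s = sin 23.44° × sin 247.9° = -0.36856, so δ = -21.627°.
cos H₀ = −tan(+26.2°) tan(-21.627°) = 0.1951, H₀ = 1.3744 rad.
Bracket: H₀ sin φ sin δ + cos φ cos δ sin H₀ = 1.3744×0.44151×-0.36856 + 0.89726×0.92960×0.98079 = -0.223646 + 0.818070 = 0.594424.
Q̄ = (S₀/π) × [bracket] = (1361/π) × 0.594424 = 257.52 W/m².
Ratio Q̄_A / Q̄_B = 425.53 / 257.52 = 1.652.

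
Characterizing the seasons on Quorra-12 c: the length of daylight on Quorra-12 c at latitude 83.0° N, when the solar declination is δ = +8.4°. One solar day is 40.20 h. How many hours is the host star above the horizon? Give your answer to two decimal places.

Sunrise equation: cos H₀ = −tan φ · tan δ = -1.2027 ≤ −1, so the host star never sets (polar day) and H₀ = π.
Daylight = 2H₀/(2π) × 40.20 h = (3.1416/π) × 40.20 = 40.20 h.

40.20 h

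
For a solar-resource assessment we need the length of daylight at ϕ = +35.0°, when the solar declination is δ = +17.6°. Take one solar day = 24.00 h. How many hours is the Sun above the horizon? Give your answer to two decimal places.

13.71 h

cos h₀ = −tan ϕ · tan δ = −tan(+35.0°) × tan(+17.600°) = -0.2221, so h₀ = 1.7948 rad = 102.83°.
Daylight = 2h₀/(2π) × 24.00 h = (1.7948/π) × 24.00 = 13.71 h.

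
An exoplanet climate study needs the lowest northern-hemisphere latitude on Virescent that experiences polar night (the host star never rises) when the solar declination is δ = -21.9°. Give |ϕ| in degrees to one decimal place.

|ϕ| = 68.1°

Polar night requires cos h₀ = −tan ϕ tan δ ≥ 1, i.e. tan ϕ tan δ ≤ −1.
The boundary is |tan ϕ| · |tan δ| = 1, so |ϕ| = 90° − |δ| = 90° − 21.9° = 68.1° in the northern hemisphere.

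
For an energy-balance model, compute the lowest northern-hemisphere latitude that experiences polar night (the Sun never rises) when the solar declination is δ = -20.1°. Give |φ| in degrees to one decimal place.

|φ| = 69.9°

Polar night requires cos H₀ = −tan φ tan δ ≥ 1, i.e. tan φ tan δ ≤ −1.
The boundary is |tan φ| · |tan δ| = 1, so |φ| = 90° − |δ| = 90° − 20.1° = 69.9° in the northern hemisphere.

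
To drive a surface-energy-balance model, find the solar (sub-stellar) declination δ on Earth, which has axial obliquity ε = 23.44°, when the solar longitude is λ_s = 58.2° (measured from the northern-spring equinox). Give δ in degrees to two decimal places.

sin δ = sin ε · sin λ_s = sin 23.44° × sin 58.2° = 0.338078.
δ = arcsin(0.338078) = +19.76°.

δ = +19.76°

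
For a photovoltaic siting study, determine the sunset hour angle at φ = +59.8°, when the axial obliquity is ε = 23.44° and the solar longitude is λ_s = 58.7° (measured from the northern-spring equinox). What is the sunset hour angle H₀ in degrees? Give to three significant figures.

Solar declination: sin δ = sin ε · sin λ_s = sin 23.44° × sin 58.7° = 0.33989, so δ = +19.870°.
cos H₀ = −tan φ · tan δ = −tan(+59.8°) × tan(+19.870°) = -0.6210, so H₀ = 2.2408 rad = 128.39°.

H₀ = 128°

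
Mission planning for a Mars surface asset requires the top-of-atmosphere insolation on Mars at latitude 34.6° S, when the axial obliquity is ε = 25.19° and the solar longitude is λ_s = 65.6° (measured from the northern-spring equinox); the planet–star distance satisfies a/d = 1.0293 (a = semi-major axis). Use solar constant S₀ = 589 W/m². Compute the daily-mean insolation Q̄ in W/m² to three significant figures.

Q̄ ≈ 88.4 W/m²

Solar declination: sin δ = sin ε · sin λ_s = sin 25.19° × sin 65.6° = 0.38761, so δ = +22.806°.
cos H₀ = −tan(-34.6°) tan(+22.806°) = 0.2901, H₀ = 1.2765 rad.
Bracket: H₀ sin φ sin δ + cos φ cos δ sin H₀ = 1.2765×-0.56784×0.38761 + 0.82314×0.92182×0.95701 = -0.280958 + 0.726167 = 0.445209.
Inverse-square distance factor (a/d)² = 1.0293² = 1.059458.
Q̄ = (S₀/π) × 1.059458 × [bracket] = (589/π) × 1.059458 × 0.445209 = 88.43 W/m².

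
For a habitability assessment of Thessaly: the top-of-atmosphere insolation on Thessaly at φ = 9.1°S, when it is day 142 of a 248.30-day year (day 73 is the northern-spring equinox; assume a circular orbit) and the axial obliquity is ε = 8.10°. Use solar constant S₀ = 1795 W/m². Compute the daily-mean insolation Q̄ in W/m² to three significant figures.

Q̄ ≈ 539 W/m²

Solar longitude: λ_s = 360° × (142 − 73)/248.30 = 100.040°.
sin δ = sin 8.10° × sin 100.040° = 0.13874, so δ = +7.975°.
cos H₀ = −tan(-9.1°) tan(+7.975°) = 0.0224, H₀ = 1.5484 rad.
Bracket: H₀ sin φ sin δ + cos φ cos δ sin H₀ = 1.5484×-0.15816×0.13874 + 0.98741×0.99033×0.99975 = -0.033977 + 0.977617 = 0.943640.
Q̄ = (S₀/π) × [bracket] = (1795/π) × 0.943640 = 539.2 W/m².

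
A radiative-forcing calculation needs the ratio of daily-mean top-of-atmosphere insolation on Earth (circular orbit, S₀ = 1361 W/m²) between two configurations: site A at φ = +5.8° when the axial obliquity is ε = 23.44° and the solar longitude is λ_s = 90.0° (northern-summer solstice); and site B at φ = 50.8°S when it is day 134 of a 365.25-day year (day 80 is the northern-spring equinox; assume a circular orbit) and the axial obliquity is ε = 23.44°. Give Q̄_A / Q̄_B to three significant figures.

— Configuration A (φ=+5.8°):
Solar declination: sin δ = sin ε · sin λ_s = sin 23.44° × sin 90.0° = 0.39779, so δ = +23.440°.
cos H₀ = −tan(+5.8°) tan(+23.440°) = -0.0440, H₀ = 1.6149 rad.
Bracket: H₀ sin φ sin δ + cos φ cos δ sin H₀ = 1.6149×0.10106×0.39779 + 0.99488×0.91748×0.99903 = 0.064920 + 0.911897 = 0.976817.
Q̄ = (S₀/π) × [bracket] = (1361/π) × 0.976817 = 423.18 W/m².
— Configuration B (φ=-50.8°):
Solar longitude: λ_s = 360° × (134 − 80)/365.25 = 53.224°.
sin δ = sin 23.44° × sin 53.224° = 0.31862, so δ = +18.580°.
cos H₀ = −tan(-50.8°) tan(+18.580°) = 0.4121, H₀ = 1.1460 rad.
Bracket: H₀ sin φ sin δ + cos φ cos δ sin H₀ = 1.1460×-0.77494×0.31862 + 0.63203×0.94788×0.91112 = -0.282960 + 0.545842 = 0.262882.
Q̄ = (S₀/π) × [bracket] = (1361/π) × 0.262882 = 113.89 W/m².
Ratio Q̄_A / Q̄_B = 423.18 / 113.89 = 3.716.

Q̄_A / Q̄_B ≈ 3.72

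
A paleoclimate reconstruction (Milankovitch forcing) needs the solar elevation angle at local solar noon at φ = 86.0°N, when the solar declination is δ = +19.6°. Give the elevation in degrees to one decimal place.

23.6°

At local noon the hour angle is zero, so the zenith angle equals |φ − δ| = |+86.0° − (+19.600°)| = 66.400°.
Elevation = 90° − 66.400° = 23.6°.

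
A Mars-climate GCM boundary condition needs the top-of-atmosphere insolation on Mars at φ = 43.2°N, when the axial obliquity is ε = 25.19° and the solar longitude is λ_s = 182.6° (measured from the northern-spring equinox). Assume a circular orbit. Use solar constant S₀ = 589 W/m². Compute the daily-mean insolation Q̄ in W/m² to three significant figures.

Q̄ ≈ 133 W/m²

Solar declination: sin δ = sin ε · sin λ_s = sin 25.19° × sin 182.6° = -0.01931, so δ = -1.106°.
cos H₀ = −tan(+43.2°) tan(-1.106°) = 0.0181, H₀ = 1.5527 rad.
Bracket: H₀ sin φ sin δ + cos φ cos δ sin H₀ = 1.5527×0.68455×-0.01931 + 0.72897×0.99981×0.99984 = -0.020525 + 0.728715 = 0.708190.
Q̄ = (S₀/π) × [bracket] = (589/π) × 0.708190 = 132.8 W/m².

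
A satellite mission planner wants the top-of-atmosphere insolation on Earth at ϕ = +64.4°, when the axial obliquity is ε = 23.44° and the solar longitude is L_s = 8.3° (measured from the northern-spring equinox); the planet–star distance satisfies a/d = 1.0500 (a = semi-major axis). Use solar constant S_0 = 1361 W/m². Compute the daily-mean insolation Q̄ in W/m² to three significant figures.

Solar declination: sin δ = sin ε · sin L_s = sin 23.44° × sin 8.3° = 0.05742, so δ = +3.292°.
cos h₀ = −tan(+64.4°) tan(+3.292°) = -0.1200, h₀ = 1.6911 rad.
Bracket: h₀ sin ϕ sin δ + cos ϕ cos δ sin h₀ = 1.6911×0.90183×0.05742 + 0.43209×0.99835×0.99277 = 0.087570 + 0.428258 = 0.515828.
Inverse-square distance factor (a/d)² = 1.0500² = 1.102500.
Q̄ = (S_0/π) × 1.102500 × [bracket] = (1361/π) × 1.102500 × 0.515828 = 246.4 W/m².

Q̄ ≈ 246 W/m²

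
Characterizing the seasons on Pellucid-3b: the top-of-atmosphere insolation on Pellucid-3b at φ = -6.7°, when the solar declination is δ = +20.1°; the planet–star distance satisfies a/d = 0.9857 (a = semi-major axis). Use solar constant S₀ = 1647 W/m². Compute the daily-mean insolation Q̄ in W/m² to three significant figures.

Q̄ ≈ 443 W/m²

cos H₀ = −tan(-6.7°) tan(+20.100°) = 0.0430, H₀ = 1.5278 rad.
Bracket: H₀ sin φ sin δ + cos φ cos δ sin H₀ = 1.5278×-0.11667×0.34366 + 0.99317×0.93909×0.99908 = -0.061257 + 0.931818 = 0.870561.
Inverse-square distance factor (a/d)² = 0.9857² = 0.971604.
Q̄ = (S₀/π) × 0.971604 × [bracket] = (1647/π) × 0.971604 × 0.870561 = 443.4 W/m².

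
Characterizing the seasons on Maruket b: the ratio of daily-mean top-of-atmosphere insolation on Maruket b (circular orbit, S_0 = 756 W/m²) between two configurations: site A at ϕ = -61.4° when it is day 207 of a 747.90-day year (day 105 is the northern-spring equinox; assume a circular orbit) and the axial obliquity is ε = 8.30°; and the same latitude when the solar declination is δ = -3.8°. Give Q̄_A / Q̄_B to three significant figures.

Q̄_A / Q̄_B ≈ 0.585

— Configuration A (ϕ=-61.4°):
Solar longitude: L_s = 360° × (207 − 105)/747.90 = 49.097°.
sin δ = sin 8.30° × sin 49.097° = 0.10911, so δ = +6.264°.
cos h₀ = −tan(-61.4°) tan(+6.264°) = 0.2013, h₀ = 1.3681 rad.
Bracket: h₀ sin ϕ sin δ + cos ϕ cos δ sin h₀ = 1.3681×-0.87798×0.10911 + 0.47869×0.99403×0.97953 = -0.131059 + 0.466092 = 0.335033.
Q̄ = (S_0/π) × [bracket] = (756/π) × 0.335033 = 80.623 W/m².
— Configuration B (ϕ=-61.4°):
cos h₀ = −tan(-61.4°) tan(-3.800°) = -0.1218, h₀ = 1.6929 rad.
Bracket: h₀ sin ϕ sin δ + cos ϕ cos δ sin h₀ = 1.6929×-0.87798×-0.06627 + 0.47869×0.99780×0.99255 = 0.098499 + 0.474078 = 0.572577.
Q̄ = (S_0/π) × [bracket] = (756/π) × 0.572577 = 137.79 W/m².
Ratio Q̄_A / Q̄_B = 80.623 / 137.79 = 0.5851.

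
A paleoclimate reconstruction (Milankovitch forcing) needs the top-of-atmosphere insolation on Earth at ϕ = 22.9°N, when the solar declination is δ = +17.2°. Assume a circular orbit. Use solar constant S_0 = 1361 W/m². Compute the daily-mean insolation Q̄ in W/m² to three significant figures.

Q̄ ≈ 463 W/m²

cos h₀ = −tan(+22.9°) tan(+17.200°) = -0.1308, h₀ = 1.7019 rad.
Bracket: h₀ sin ϕ sin δ + cos ϕ cos δ sin h₀ = 1.7019×0.38912×0.29571 + 0.92119×0.95528×0.99141 = 0.195832 + 0.872435 = 1.068267.
Q̄ = (S_0/π) × [bracket] = (1361/π) × 1.068267 = 462.8 W/m².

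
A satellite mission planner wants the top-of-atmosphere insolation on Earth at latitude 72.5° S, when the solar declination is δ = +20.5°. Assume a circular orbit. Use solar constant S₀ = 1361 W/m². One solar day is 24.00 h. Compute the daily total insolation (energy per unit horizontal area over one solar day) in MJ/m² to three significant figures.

cos H₀ = −tan(-72.5°) tan(+20.500°) = 1.1858 ≥ 1 ⇒ polar night, H₀ = 0 and Q̄ = 0.
Daily total = Q̄ × 24.00 h × 3600 s/h = 0.00 MJ/m².

0.00 MJ/m²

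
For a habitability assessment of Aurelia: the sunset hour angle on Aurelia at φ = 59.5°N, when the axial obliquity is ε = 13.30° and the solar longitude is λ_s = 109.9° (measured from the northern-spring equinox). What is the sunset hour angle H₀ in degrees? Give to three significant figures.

Solar declination: sin δ = sin ε · sin λ_s = sin 13.30° × sin 109.9° = 0.21631, so δ = +12.493°.
cos H₀ = −tan φ · tan δ = −tan(+59.5°) × tan(+12.493°) = -0.3761, so H₀ = 1.9564 rad = 112.09°.

H₀ = 112°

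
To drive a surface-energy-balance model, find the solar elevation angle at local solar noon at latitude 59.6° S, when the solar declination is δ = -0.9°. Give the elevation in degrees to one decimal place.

At local noon the hour angle is zero, so the zenith angle equals |ϕ − δ| = |-59.6° − (-0.900°)| = 58.700°.
Elevation = 90° − 58.700° = 31.3°.

31.3°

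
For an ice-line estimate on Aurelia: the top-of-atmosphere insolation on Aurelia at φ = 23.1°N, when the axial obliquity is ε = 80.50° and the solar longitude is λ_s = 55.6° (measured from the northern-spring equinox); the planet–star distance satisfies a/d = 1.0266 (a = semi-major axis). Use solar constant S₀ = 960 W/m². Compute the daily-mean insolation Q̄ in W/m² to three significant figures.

Solar declination: sin δ = sin ε · sin λ_s = sin 80.50° × sin 55.6° = 0.81380, so δ = +54.469°.
cos H₀ = −tan(+23.1°) tan(+54.469°) = -0.5973, H₀ = 2.2109 rad.
Bracket: H₀ sin φ sin δ + cos φ cos δ sin H₀ = 2.2109×0.39234×0.81380 + 0.91982×0.58115×0.80203 = 0.705910 + 0.428728 = 1.134638.
Inverse-square distance factor (a/d)² = 1.0266² = 1.053908.
Q̄ = (S₀/π) × 1.053908 × [bracket] = (960/π) × 1.053908 × 1.134638 = 365.4 W/m².

Q̄ ≈ 365 W/m²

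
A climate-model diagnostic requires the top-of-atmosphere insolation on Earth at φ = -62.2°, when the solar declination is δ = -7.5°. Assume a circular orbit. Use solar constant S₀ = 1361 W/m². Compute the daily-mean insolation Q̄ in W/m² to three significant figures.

Q̄ ≈ 285 W/m²

cos H₀ = −tan(-62.2°) tan(-7.500°) = -0.2497, H₀ = 1.8232 rad.
Bracket: H₀ sin φ sin δ + cos φ cos δ sin H₀ = 1.8232×-0.88458×-0.13053 + 0.46639×0.99144×0.96832 = 0.210514 + 0.447749 = 0.658263.
Q̄ = (S₀/π) × [bracket] = (1361/π) × 0.658263 = 285.2 W/m².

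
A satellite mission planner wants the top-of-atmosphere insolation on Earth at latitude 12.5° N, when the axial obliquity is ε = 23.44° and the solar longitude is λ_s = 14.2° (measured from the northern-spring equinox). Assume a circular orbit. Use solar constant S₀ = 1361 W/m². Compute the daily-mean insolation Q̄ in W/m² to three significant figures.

Solar declination: sin δ = sin ε · sin λ_s = sin 23.44° × sin 14.2° = 0.09758, so δ = +5.600°.
cos H₀ = −tan(+12.5°) tan(+5.600°) = -0.0217, H₀ = 1.5925 rad.
Bracket: H₀ sin φ sin δ + cos φ cos δ sin H₀ = 1.5925×0.21644×0.09758 + 0.97630×0.99523×0.99976 = 0.033634 + 0.971410 = 1.005044.
Q̄ = (S₀/π) × [bracket] = (1361/π) × 1.005044 = 435.4 W/m².

Q̄ ≈ 435 W/m²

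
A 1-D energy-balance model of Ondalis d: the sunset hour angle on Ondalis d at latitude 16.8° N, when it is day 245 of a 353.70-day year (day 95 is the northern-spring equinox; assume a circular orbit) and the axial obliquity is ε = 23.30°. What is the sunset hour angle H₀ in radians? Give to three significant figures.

H₀ = 1.63 rad

Solar longitude: λ_s = 360° × (245 − 95)/353.70 = 152.672°.
sin δ = sin 23.30° × sin 152.672° = 0.18159, so δ = +10.462°.
cos H₀ = −tan φ · tan δ = −tan(+16.8°) × tan(+10.462°) = -0.0558, so H₀ = 1.6266 rad = 93.20°.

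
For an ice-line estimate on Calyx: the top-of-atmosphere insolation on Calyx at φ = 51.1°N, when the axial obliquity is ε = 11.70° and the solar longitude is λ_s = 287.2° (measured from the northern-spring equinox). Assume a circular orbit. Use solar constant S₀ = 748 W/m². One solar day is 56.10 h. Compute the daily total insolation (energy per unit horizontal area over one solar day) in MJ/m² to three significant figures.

19.1 MJ/m²

Solar declination: sin δ = sin ε · sin λ_s = sin 11.70° × sin 287.2° = -0.19372, so δ = -11.170°.
cos H₀ = −tan(+51.1°) tan(-11.170°) = 0.2447, H₀ = 1.3236 rad.
Bracket: H₀ sin φ sin δ + cos φ cos δ sin H₀ = 1.3236×0.77824×-0.19372 + 0.62796×0.98106×0.96960 = -0.199547 + 0.597338 = 0.397791.
Q̄ = (S₀/π) × [bracket] = (748/π) × 0.397791 = 94.712 W/m².
Daily total = Q̄ × 56.10 h × 3600 s/h = 94.712 × 56.10 × 3600 / 10⁶ = 19.13 MJ/m².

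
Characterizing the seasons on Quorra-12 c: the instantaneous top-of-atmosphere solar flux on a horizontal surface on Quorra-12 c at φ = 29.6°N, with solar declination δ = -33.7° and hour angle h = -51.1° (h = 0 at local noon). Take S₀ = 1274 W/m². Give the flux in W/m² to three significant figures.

cos θ_z = sin φ sin δ + cos φ cos δ cos h = -0.274061 + 0.454256 = 0.180195.
Flux = S₀ · cos θ_z = 1274 × 0.180195 = 229.6 W/m².

230 W/m²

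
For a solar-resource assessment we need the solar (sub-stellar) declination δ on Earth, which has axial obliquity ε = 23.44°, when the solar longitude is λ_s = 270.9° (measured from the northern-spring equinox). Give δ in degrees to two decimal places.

sin δ = sin ε · sin λ_s = sin 23.44° × sin 270.9° = -0.397739.
δ = arcsin(-0.397739) = -23.44°.

δ = -23.44°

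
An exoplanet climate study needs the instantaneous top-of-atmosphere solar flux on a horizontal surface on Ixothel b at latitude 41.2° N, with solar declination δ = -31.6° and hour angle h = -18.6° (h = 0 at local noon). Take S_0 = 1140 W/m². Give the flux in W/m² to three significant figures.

cos θ_z = sin ϕ sin δ + cos ϕ cos δ cos h = -0.345144 + 0.607379 = 0.262235.
Flux = S_0 · cos θ_z = 1140 × 0.262235 = 298.9 W/m².

299 W/m²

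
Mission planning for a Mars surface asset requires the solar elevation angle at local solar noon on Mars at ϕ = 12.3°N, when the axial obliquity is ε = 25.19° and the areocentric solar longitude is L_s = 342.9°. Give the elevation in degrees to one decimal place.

sin δ = sin 25.19° × sin 342.9° = -0.12515, so δ = -7.189°.
At local noon the hour angle is zero, so the zenith angle equals |ϕ − δ| = |+12.3° − (-7.189°)| = 19.489°.
Elevation = 90° − 19.489° = 70.5°.

70.5°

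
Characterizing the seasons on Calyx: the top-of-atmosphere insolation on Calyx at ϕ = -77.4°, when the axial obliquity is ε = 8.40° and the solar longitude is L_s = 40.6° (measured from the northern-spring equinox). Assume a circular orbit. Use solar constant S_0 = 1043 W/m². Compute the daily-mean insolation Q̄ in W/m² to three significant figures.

Solar declination: sin δ = sin ε · sin L_s = sin 8.40° × sin 40.6° = 0.09507, so δ = +5.455°.
cos h₀ = −tan(-77.4°) tan(+5.455°) = 0.4272, h₀ = 1.1294 rad.
Bracket: h₀ sin ϕ sin δ + cos ϕ cos δ sin h₀ = 1.1294×-0.97592×0.09507 + 0.21814×0.99547×0.90414 = -0.104787 + 0.196336 = 0.091549.
Q̄ = (S_0/π) × [bracket] = (1043/π) × 0.091549 = 30.39 W/m².

Q̄ ≈ 30.4 W/m²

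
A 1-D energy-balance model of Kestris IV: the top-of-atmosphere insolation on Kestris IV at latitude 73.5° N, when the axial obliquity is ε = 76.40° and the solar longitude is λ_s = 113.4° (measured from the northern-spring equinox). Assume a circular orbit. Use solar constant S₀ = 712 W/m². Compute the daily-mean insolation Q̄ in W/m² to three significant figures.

Solar declination: sin δ = sin ε · sin λ_s = sin 76.40° × sin 113.4° = 0.89202, so δ = +63.128°.
cos H₀ = −tan(+73.5°) tan(+63.128°) = -6.6625 ≤ −1 ⇒ polar day, H₀ = π.
Bracket: H₀ sin φ sin δ + cos φ cos δ sin H₀ = 3.1416×0.95882×0.89202 + 0.28402×0.45199×0.00000 = 2.686968 + 0.000000 = 2.686968.
Q̄ = (S₀/π) × [bracket] = (712/π) × 2.686968 = 609.0 W/m².

Q̄ ≈ 609 W/m²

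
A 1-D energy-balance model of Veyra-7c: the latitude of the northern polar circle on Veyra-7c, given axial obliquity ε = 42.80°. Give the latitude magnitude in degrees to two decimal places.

The polar circle is the lowest latitude that experiences at least one full rotation of continuous daylight at the northern-summer solstice; it lies at |ϕ| = 90° − ε = 90° − 42.80° = 47.20°.

47.20°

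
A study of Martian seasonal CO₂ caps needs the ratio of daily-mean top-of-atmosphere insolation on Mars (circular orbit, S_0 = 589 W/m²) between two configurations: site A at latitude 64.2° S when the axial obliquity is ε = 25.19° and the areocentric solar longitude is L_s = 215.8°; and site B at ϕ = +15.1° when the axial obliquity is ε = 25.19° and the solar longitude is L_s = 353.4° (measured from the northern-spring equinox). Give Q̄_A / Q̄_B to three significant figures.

Q̄_A / Q̄_B ≈ 0.884

— Configuration A (ϕ=-64.2°):
sin δ = sin 25.19° × sin 215.8° = -0.24897, so δ = -14.417°.
cos h₀ = −tan(-64.2°) tan(-14.417°) = -0.5318, h₀ = 2.1315 rad.
Bracket: h₀ sin ϕ sin δ + cos ϕ cos δ sin h₀ = 2.1315×-0.90032×-0.24897 + 0.43523×0.96851×0.84689 = 0.477781 + 0.356985 = 0.834766.
Q̄ = (S_0/π) × [bracket] = (589/π) × 0.834766 = 156.51 W/m².
— Configuration B (ϕ=+15.1°):
Solar declination: sin δ = sin ε · sin L_s = sin 25.19° × sin 353.4° = -0.04892, so δ = -2.804°.
cos h₀ = −tan(+15.1°) tan(-2.804°) = 0.0132, h₀ = 1.5576 rad.
Bracket: h₀ sin ϕ sin δ + cos ϕ cos δ sin h₀ = 1.5576×0.26050×-0.04892 + 0.96547×0.99880×0.99991 = -0.019850 + 0.964225 = 0.944375.
Q̄ = (S_0/π) × [bracket] = (589/π) × 0.944375 = 177.06 W/m².
Ratio Q̄_A / Q̄_B = 156.51 / 177.06 = 0.8839.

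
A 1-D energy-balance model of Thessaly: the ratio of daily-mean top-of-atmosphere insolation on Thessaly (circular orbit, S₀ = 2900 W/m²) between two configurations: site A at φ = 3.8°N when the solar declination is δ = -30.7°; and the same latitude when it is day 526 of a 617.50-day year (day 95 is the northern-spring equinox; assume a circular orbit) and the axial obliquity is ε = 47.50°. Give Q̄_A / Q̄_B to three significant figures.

— Configuration A (φ=+3.8°):
cos H₀ = −tan(+3.8°) tan(-30.700°) = 0.0394, H₀ = 1.5313 rad.
Bracket: H₀ sin φ sin δ + cos φ cos δ sin H₀ = 1.5313×0.06627×-0.51054 + 0.99780×0.85985×0.99922 = -0.051809 + 0.857289 = 0.805480.
Q̄ = (S₀/π) × [bracket] = (2900/π) × 0.805480 = 743.54 W/m².
— Configuration B (φ=+3.8°):
Solar longitude: λ_s = 360° × (526 − 95)/617.50 = 251.271°.
sin δ = sin 47.50° × sin 251.271° = -0.69824, so δ = -44.286°.
cos H₀ = −tan(+3.8°) tan(-44.286°) = 0.0648, H₀ = 1.5060 rad.
Bracket: H₀ sin φ sin δ + cos φ cos δ sin H₀ = 1.5060×0.06627×-0.69824 + 0.99780×0.71587×0.99790 = -0.069686 + 0.712795 = 0.643109.
Q̄ = (S₀/π) × [bracket] = (2900/π) × 0.643109 = 593.65 W/m².
Ratio Q̄_A / Q̄_B = 743.54 / 593.65 = 1.252.

Q̄_A / Q̄_B ≈ 1.25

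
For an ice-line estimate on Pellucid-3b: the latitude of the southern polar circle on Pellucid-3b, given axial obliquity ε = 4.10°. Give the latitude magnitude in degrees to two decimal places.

The polar circle is the lowest latitude that experiences at least one full rotation of continuous darkness at the northern-summer solstice; it lies at |ϕ| = 90° − ε = 90° − 4.10° = 85.90°.

85.90°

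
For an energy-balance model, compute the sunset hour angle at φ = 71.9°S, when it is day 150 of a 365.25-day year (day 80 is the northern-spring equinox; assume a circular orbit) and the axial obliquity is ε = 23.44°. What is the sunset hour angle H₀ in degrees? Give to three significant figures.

H₀ = 0.00°

Solar longitude: λ_s = 360° × (150 − 80)/365.25 = 68.994°.
sin δ = sin 23.44° × sin 68.994° = 0.37135, so δ = +21.799°.
cos H₀ = −tan φ · tan δ = 1.2237 ≥ 1, so the Sun never rises (polar night) and H₀ = 0.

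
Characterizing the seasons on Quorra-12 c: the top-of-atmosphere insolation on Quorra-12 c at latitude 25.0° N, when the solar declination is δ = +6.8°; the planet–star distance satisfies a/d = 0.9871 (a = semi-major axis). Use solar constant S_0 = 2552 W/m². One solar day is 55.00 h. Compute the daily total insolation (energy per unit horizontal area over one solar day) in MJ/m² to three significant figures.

cos h₀ = −tan(+25.0°) tan(+6.800°) = -0.0556, h₀ = 1.6264 rad.
Bracket: h₀ sin ϕ sin δ + cos ϕ cos δ sin h₀ = 1.6264×0.42262×0.11840 + 0.90631×0.99297×0.99845 = 0.081382 + 0.898544 = 0.979926.
Inverse-square distance factor (a/d)² = 0.9871² = 0.974366.
Q̄ = (S_0/π) × 0.974366 × [bracket] = (2552/π) × 0.974366 × 0.979926 = 775.61 W/m².
Daily total = Q̄ × 55.00 h × 3600 s/h = 775.61 × 55.00 × 3600 / 10⁶ = 153.6 MJ/m².

154 MJ/m²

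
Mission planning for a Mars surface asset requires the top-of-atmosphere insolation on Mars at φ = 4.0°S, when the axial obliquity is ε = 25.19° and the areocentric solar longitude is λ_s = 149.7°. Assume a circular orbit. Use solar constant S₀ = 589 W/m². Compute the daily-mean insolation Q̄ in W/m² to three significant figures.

sin δ = sin 25.19° × sin 149.7° = 0.21474, so δ = +12.400°.
cos H₀ = −tan(-4.0°) tan(+12.400°) = 0.0154, H₀ = 1.5554 rad.
Bracket: H₀ sin φ sin δ + cos φ cos δ sin H₀ = 1.5554×-0.06976×0.21474 + 0.99756×0.97667×0.99988 = -0.023300 + 0.974170 = 0.950870.
Q̄ = (S₀/π) × [bracket] = (589/π) × 0.950870 = 178.3 W/m².

Q̄ ≈ 178 W/m²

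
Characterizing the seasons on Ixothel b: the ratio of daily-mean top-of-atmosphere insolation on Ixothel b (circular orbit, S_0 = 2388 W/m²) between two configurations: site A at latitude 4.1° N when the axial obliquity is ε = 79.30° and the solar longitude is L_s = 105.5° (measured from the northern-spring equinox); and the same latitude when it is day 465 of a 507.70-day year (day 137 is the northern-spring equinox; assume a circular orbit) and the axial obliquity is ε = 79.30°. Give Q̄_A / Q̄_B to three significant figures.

Q̄_A / Q̄_B ≈ 0.806

— Configuration A (ϕ=+4.1°):
Solar declination: sin δ = sin ε · sin L_s = sin 79.30° × sin 105.5° = 0.94688, so δ = +71.240°.
cos h₀ = −tan(+4.1°) tan(+71.240°) = -0.2110, h₀ = 1.7834 rad.
Bracket: h₀ sin ϕ sin δ + cos ϕ cos δ sin h₀ = 1.7834×0.07150×0.94688 + 0.99744×0.32160×0.97748 = 0.120740 + 0.313553 = 0.434293.
Q̄ = (S_0/π) × [bracket] = (2388/π) × 0.434293 = 330.12 W/m².
— Configuration B (ϕ=+4.1°):
Solar longitude: L_s = 360° × (465 − 137)/507.70 = 232.578°.
sin δ = sin 79.30° × sin 232.578° = -0.78038, so δ = -51.295°.
cos h₀ = −tan(+4.1°) tan(-51.295°) = 0.0895, h₀ = 1.4812 rad.
Bracket: h₀ sin ϕ sin δ + cos ϕ cos δ sin h₀ = 1.4812×0.07150×-0.78038 + 0.99744×0.62531×0.99599 = -0.082647 + 0.621208 = 0.538561.
Q̄ = (S_0/π) × [bracket] = (2388/π) × 0.538561 = 409.37 W/m².
Ratio Q̄_A / Q̄_B = 330.12 / 409.37 = 0.8064.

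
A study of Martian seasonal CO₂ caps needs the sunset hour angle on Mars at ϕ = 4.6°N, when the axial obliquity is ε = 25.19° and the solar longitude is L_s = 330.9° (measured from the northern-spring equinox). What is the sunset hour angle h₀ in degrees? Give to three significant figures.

h₀ = 89.0°

Solar declination: sin δ = sin ε · sin L_s = sin 25.19° × sin 330.9° = -0.20699, so δ = -11.946°.
cos h₀ = −tan ϕ · tan δ = −tan(+4.6°) × tan(-11.946°) = 0.0170, so h₀ = 1.5538 rad = 89.02°.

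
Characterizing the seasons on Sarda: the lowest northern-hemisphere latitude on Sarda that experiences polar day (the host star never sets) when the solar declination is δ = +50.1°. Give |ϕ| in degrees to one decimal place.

Polar day requires cos h₀ = −tan ϕ tan δ ≤ −1, i.e. tan ϕ tan δ ≥ 1.
The boundary is |tan ϕ| · |tan δ| = 1, so |ϕ| = 90° − |δ| = 90° − 50.1° = 39.9° in the northern hemisphere.

|ϕ| = 39.9°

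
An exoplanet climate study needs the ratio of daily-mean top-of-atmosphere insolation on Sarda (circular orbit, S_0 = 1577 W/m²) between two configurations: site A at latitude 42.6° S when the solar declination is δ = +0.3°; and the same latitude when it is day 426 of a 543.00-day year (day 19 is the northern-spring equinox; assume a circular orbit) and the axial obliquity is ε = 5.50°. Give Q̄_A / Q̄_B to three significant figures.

— Configuration A (ϕ=-42.6°):
cos h₀ = −tan(-42.6°) tan(+0.300°) = 0.0048, h₀ = 1.5660 rad.
Bracket: h₀ sin ϕ sin δ + cos ϕ cos δ sin h₀ = 1.5660×-0.67688×0.00524 + 0.73610×0.99999×0.99999 = -0.005554 + 0.736085 = 0.730531.
Q̄ = (S_0/π) × [bracket] = (1577/π) × 0.730531 = 366.71 W/m².
— Configuration B (ϕ=-42.6°):
Solar longitude: L_s = 360° × (426 − 19)/543.00 = 269.834°.
sin δ = sin 5.50° × sin 269.834° = -0.09585, so δ = -5.500°.
cos h₀ = −tan(-42.6°) tan(-5.500°) = -0.0885, h₀ = 1.6595 rad.
Bracket: h₀ sin ϕ sin δ + cos ϕ cos δ sin h₀ = 1.6595×-0.67688×-0.09585 + 0.73610×0.99540×0.99607 = 0.107667 + 0.729834 = 0.837501.
Q̄ = (S_0/π) × [bracket] = (1577/π) × 0.837501 = 420.40 W/m².
Ratio Q̄_A / Q̄_B = 366.71 / 420.40 = 0.8723.

Q̄_A / Q̄_B ≈ 0.872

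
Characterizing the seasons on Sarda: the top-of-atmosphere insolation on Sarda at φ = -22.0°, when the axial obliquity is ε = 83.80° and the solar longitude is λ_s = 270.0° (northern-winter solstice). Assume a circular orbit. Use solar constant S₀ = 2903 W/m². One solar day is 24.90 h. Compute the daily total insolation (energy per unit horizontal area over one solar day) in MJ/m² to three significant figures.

Solar declination: sin δ = sin ε · sin λ_s = sin 83.80° × sin 270.0° = -0.99415, so δ = -83.800°.
cos H₀ = −tan(-22.0°) tan(-83.800°) = -3.7191 ≤ −1 ⇒ polar day, H₀ = π.
Bracket: H₀ sin φ sin δ + cos φ cos δ sin H₀ = 3.1416×-0.37461×-0.99415 + 0.92718×0.10800×0.00000 = 1.169990 + 0.000000 = 1.169990.
Q̄ = (S₀/π) × [bracket] = (2903/π) × 1.169990 = 1081.1 W/m².
Daily total = Q̄ × 24.90 h × 3600 s/h = 1081.1 × 24.90 × 3600 / 10⁶ = 96.91 MJ/m².

96.9 MJ/m²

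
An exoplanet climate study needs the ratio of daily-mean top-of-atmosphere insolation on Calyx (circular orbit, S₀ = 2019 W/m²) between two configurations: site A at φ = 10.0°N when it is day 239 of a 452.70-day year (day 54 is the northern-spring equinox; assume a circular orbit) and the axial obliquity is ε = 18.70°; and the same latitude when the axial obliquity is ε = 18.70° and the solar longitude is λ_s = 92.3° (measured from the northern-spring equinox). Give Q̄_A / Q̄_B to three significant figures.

Q̄_A / Q̄_B ≈ 0.996

— Configuration A (φ=+10.0°):
Solar longitude: λ_s = 360° × (239 − 54)/452.70 = 147.117°.
sin δ = sin 18.70° × sin 147.117° = 0.17407, so δ = +10.024°.
cos H₀ = −tan(+10.0°) tan(+10.024°) = -0.0312, H₀ = 1.6020 rad.
Bracket: H₀ sin φ sin δ + cos φ cos δ sin H₀ = 1.6020×0.17365×0.17407 + 0.98481×0.98473×0.99951 = 0.048424 + 0.969297 = 1.017721.
Q̄ = (S₀/π) × [bracket] = (2019/π) × 1.017721 = 654.06 W/m².
— Configuration B (φ=+10.0°):
Solar declination: sin δ = sin ε · sin λ_s = sin 18.70° × sin 92.3° = 0.32035, so δ = +18.684°.
cos H₀ = −tan(+10.0°) tan(+18.684°) = -0.0596, H₀ = 1.6305 rad.
Bracket: H₀ sin φ sin δ + cos φ cos δ sin H₀ = 1.6305×0.17365×0.32035 + 0.98481×0.94730×0.99822 = 0.090703 + 0.931250 = 1.021953.
Q̄ = (S₀/π) × [bracket] = (2019/π) × 1.021953 = 656.78 W/m².
Ratio Q̄_A / Q̄_B = 654.06 / 656.78 = 0.9959.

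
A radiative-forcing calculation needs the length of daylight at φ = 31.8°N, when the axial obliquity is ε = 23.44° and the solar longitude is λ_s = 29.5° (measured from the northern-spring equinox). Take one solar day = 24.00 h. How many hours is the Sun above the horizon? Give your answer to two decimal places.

Solar declination: sin δ = sin ε · sin λ_s = sin 23.44° × sin 29.5° = 0.19588, so δ = +11.296°.
cos H₀ = −tan φ · tan δ = −tan(+31.8°) × tan(+11.296°) = -0.1239, so H₀ = 1.6950 rad = 97.11°.
Daylight = 2H₀/(2π) × 24.00 h = (1.6950/π) × 24.00 = 12.95 h.

12.95 h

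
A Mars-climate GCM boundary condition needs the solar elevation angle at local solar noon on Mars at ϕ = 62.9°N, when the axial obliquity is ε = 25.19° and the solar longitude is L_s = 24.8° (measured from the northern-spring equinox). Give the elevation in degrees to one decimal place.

Solar declination: sin δ = sin ε · sin L_s = sin 25.19° × sin 24.8° = 0.17853, so δ = +10.284°.
At local noon the hour angle is zero, so the zenith angle equals |ϕ − δ| = |+62.9° − (+10.284°)| = 52.616°.
Elevation = 90° − 52.616° = 37.4°.

37.4°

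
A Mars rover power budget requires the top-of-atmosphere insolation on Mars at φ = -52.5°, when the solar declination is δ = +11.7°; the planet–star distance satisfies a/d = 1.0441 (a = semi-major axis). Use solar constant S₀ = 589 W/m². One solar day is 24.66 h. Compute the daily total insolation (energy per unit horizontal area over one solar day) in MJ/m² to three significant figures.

cos H₀ = −tan(-52.5°) tan(+11.700°) = 0.2699, H₀ = 1.2975 rad.
Bracket: H₀ sin φ sin δ + cos φ cos δ sin H₀ = 1.2975×-0.79335×0.20279 + 0.60876×0.97922×0.96289 = -0.208746 + 0.573988 = 0.365242.
Inverse-square distance factor (a/d)² = 1.0441² = 1.090145.
Q̄ = (S₀/π) × 1.090145 × [bracket] = (589/π) × 1.090145 × 0.365242 = 74.650 W/m².
Daily total = Q̄ × 24.66 h × 3600 s/h = 74.650 × 24.66 × 3600 / 10⁶ = 6.627 MJ/m².

6.63 MJ/m²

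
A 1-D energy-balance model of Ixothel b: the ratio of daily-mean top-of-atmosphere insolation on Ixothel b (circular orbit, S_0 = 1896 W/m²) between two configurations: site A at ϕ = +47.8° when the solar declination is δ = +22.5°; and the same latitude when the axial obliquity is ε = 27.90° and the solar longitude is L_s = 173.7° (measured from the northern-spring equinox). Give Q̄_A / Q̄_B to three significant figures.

Q̄_A / Q̄_B ≈ 1.55

— Configuration A (ϕ=+47.8°):
cos h₀ = −tan(+47.8°) tan(+22.500°) = -0.4568, h₀ = 2.0452 rad.
Bracket: h₀ sin ϕ sin δ + cos ϕ cos δ sin h₀ = 2.0452×0.74080×0.38268 + 0.67172×0.92388×0.88956 = 0.579792 + 0.552051 = 1.131843.
Q̄ = (S_0/π) × [bracket] = (1896/π) × 1.131843 = 683.08 W/m².
— Configuration B (ϕ=+47.8°):
Solar declination: sin δ = sin ε · sin L_s = sin 27.90° × sin 173.7° = 0.05135, so δ = +2.943°.
cos h₀ = −tan(+47.8°) tan(+2.943°) = -0.0567, h₀ = 1.6275 rad.
Bracket: h₀ sin ϕ sin δ + cos ϕ cos δ sin h₀ = 1.6275×0.74080×0.05135 + 0.67172×0.99868×0.99839 = 0.061910 + 0.669753 = 0.731663.
Q̄ = (S_0/π) × [bracket] = (1896/π) × 0.731663 = 441.57 W/m².
Ratio Q̄_A / Q̄_B = 683.08 / 441.57 = 1.547.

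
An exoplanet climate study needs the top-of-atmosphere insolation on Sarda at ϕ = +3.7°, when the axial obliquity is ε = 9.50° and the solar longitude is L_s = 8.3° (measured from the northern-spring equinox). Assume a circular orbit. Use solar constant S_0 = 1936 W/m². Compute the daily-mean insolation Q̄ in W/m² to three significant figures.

Q̄ ≈ 616 W/m²

Solar declination: sin δ = sin ε · sin L_s = sin 9.50° × sin 8.3° = 0.02383, so δ = +1.365°.
cos h₀ = −tan(+3.7°) tan(+1.365°) = -0.0015, h₀ = 1.5723 rad.
Bracket: h₀ sin ϕ sin δ + cos ϕ cos δ sin h₀ = 1.5723×0.06453×0.02383 + 0.99792×0.99972×1.00000 = 0.002418 + 0.997641 = 1.000059.
Q̄ = (S_0/π) × [bracket] = (1936/π) × 1.000059 = 616.3 W/m².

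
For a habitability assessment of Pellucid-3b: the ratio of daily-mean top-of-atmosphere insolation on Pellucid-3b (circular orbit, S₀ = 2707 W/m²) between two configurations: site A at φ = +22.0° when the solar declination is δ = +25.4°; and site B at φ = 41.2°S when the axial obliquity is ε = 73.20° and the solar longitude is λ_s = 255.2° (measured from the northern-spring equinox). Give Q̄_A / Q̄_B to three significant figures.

— Configuration A (φ=+22.0°):
cos H₀ = −tan(+22.0°) tan(+25.400°) = -0.1918, H₀ = 1.7638 rad.
Bracket: H₀ sin φ sin δ + cos φ cos δ sin H₀ = 1.7638×0.37461×0.42894 + 0.92718×0.90334×0.98143 = 0.283417 + 0.822005 = 1.105422.
Q̄ = (S₀/π) × [bracket] = (2707/π) × 1.105422 = 952.50 W/m².
— Configuration B (φ=-41.2°):
Solar declination: sin δ = sin ε · sin λ_s = sin 73.20° × sin 255.2° = -0.92556, so δ = -67.753°.
cos H₀ = −tan(-41.2°) tan(-67.753°) = -2.1401 ≤ −1 ⇒ polar day, H₀ = π.
Bracket: H₀ sin φ sin δ + cos φ cos δ sin H₀ = 3.1416×-0.65869×-0.92556 + 0.75241×0.37860×0.00000 = 1.915299 + 0.000000 = 1.915299.
Q̄ = (S₀/π) × [bracket] = (2707/π) × 1.915299 = 1650.3 W/m².
Ratio Q̄_A / Q̄_B = 952.50 / 1650.3 = 0.5772.

Q̄_A / Q̄_B ≈ 0.577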